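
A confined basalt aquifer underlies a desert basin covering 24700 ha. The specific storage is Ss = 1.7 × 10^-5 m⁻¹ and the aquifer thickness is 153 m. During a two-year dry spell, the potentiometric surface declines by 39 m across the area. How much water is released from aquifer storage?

ΔV ≈ 2.51 × 10^7 m³

S = Ss × b = 1.7 × 10^-5 m⁻¹ × 153 m = 2.601 × 10^-3
A = 24700 ha = 2.47 × 10^8 m²
ΔV = S × A × Δh = 0.002601 × 2.47 × 10^8 m² × 39 m = 2.506 × 10^7 m³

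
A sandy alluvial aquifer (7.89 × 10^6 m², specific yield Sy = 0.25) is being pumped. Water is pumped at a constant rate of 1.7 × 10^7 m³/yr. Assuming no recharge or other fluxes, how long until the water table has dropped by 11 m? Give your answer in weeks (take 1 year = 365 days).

ΔV = Sy × A × Δh = 0.25 × 7.89 × 10^6 × 11 = 2.17 × 10^7 m³
Q = 1.7 × 10^7 m³/yr = 46580 m³/d
t = ΔV / Q = 2.17 × 10^7 m³ / 46580 m³/d = 465.9 d
t = 465.9 d ≈ 66.55 weeks

t ≈ 66.6 weeks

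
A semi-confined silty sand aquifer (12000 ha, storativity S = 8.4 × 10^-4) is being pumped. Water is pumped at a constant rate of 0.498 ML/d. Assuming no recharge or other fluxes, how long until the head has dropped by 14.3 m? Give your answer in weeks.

A = 12000 ha = 1.2 × 10^8 m²
ΔV = S × A × Δh = 8.4 × 10^-4 × 1.2 × 10^8 × 14.3 = 1.441 × 10^6 m³
Q = 0.498 ML/d = 498 m³/d
t = ΔV / Q = 1.441 × 10^6 m³ / 498 m³/d = 2894 d
t = 2894 d ≈ 413.5 weeks

t ≈ 413 weeks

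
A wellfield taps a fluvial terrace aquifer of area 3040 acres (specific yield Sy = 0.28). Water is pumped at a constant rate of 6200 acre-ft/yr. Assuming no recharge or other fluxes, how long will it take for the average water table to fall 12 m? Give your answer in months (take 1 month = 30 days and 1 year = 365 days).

A = 3040 acres = 1.23 × 10^7 m²
ΔV = Sy × A × Δh = 0.28 × 1.23 × 10^7 × 12 = 4.134 × 10^7 m³
Q = 6200 acre-ft/yr = 20950 m³/d
t = ΔV / Q = 4.134 × 10^7 m³ / 20950 m³/d = 1973 d
t = 1973 d ≈ 65.76 months

t ≈ 65.8 months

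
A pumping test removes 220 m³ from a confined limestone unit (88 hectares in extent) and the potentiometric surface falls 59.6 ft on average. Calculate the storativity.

S ≈ 1.4 × 10^-5

A = 88 hectares = 8.8 × 10^5 m²
Δh = 59.6 ft = 18.17 m
S = ΔV / (A × Δh) = 220 m³ / (8.8 × 10^5 m² × 18.17 m) = 1.376 × 10^-5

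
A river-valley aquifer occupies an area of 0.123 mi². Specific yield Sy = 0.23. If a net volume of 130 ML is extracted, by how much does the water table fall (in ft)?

A = 0.123 mi² = 3.186 × 10^5 m²
ΔV = 130 ML = 1.3 × 10^5 m³
Δh = ΔV / (Sy × A) = 1.3 × 10^5 m³ / (0.23 × 3.186 × 10^5 m²) = 1.774 m
Δh = 1.774 m = 5.821 ft

Δh ≈ 5.82 ft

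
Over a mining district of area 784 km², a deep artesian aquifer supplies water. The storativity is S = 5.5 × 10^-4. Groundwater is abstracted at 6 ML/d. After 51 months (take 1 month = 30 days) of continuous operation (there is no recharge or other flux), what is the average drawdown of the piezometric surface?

Δh ≈ 21.3 m

A = 784 km² = 7.84 × 10^8 m²
Q = 6 ML/d = 6000 m³/d
t = 51 months = 1530 d
ΔV = Q × t = 6000 m³/d × 1530 d = 9.18 × 10^6 m³
Δh = ΔV / (S × A) = 9.18 × 10^6 / (5.5 × 10^-4 × 7.84 × 10^8) = 21.29 m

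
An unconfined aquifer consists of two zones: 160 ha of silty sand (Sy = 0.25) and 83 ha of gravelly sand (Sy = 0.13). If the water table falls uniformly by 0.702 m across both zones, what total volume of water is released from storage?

A₁ = 160 ha = 1.6 × 10^6 m²; A₂ = 83 ha = 8.3 × 10^5 m²
ΔV₁ = 0.25 × 1.6 × 10^6 × 0.702 = 2.808 × 10^5 m³
ΔV₂ = 0.13 × 8.3 × 10^5 × 0.702 = 75750 m³
ΔV = ΔV₁ + ΔV₂ = 3.565 × 10^5 m³

ΔV ≈ 3.57 × 10^5 m³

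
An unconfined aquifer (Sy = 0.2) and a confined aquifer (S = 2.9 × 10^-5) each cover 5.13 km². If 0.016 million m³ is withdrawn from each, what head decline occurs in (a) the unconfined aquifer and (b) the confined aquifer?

A = 5.13 km² = 5.13 × 10^6 m²
ΔV = 0.016 million m³ = 16000 m³
Unconfined: Δh_u = ΔV/(Sy·A) = 16000/(0.2 × 5.13 × 10^6) = 0.01559 m
Confined: Δh_c = ΔV/(S·A) = 16000/(2.9 × 10^-5 × 5.13 × 10^6) = 107.5 m

Δh_u ≈ 0.0156 m; Δh_c ≈ 108 m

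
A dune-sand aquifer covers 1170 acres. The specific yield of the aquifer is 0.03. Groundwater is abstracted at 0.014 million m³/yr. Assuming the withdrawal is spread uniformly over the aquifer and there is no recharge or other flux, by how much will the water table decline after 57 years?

Δh ≈ 5.62 m

A = 1170 acres = 4.735 × 10^6 m²
Q = 0.014 million m³/yr = 38.36 m³/d
t = 57 years = 20800 d
ΔV = Q × t = 38.36 m³/d × 20800 d = 7.98 × 10^5 m³
Δh = ΔV / (Sy × A) = 7.98 × 10^5 / (0.03 × 4.735 × 10^6) = 5.618 m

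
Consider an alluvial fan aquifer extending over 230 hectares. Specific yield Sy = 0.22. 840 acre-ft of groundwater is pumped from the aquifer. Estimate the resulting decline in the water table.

A = 230 hectares = 2.3 × 10^6 m²
ΔV = 840 acre-ft = 1.036 × 10^6 m³
Δh = ΔV / (Sy × A) = 1.036 × 10^6 m³ / (0.22 × 2.3 × 10^6 m²) = 2.048 m

Δh ≈ 2.05 m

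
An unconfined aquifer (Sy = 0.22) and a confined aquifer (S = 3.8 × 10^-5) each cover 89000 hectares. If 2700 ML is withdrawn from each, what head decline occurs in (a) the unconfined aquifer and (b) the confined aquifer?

A = 89000 hectares = 8.9 × 10^8 m²
ΔV = 2700 ML = 2.7 × 10^6 m³
Unconfined: Δh_u = ΔV/(Sy·A) = 2.7 × 10^6/(0.22 × 8.9 × 10^8) = 0.01379 m
Confined: Δh_c = ΔV/(S·A) = 2.7 × 10^6/(3.8 × 10^-5 × 8.9 × 10^8) = 79.83 m

Δh_u ≈ 0.0138 m; Δh_c ≈ 79.8 m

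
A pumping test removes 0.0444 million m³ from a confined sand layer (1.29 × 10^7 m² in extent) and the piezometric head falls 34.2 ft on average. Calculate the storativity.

Δh = 34.2 ft = 10.42 m
ΔV = 0.0444 million m³ = 44400 m³
S = ΔV / (A × Δh) = 44400 m³ / (1.29 × 10^7 m² × 10.42 m) = 3.302 × 10^-4

S ≈ 3.3 × 10^-4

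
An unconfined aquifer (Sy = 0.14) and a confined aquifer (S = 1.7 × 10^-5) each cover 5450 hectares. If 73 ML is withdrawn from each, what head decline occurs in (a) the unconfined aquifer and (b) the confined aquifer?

A = 5450 hectares = 5.45 × 10^7 m²
ΔV = 73 ML = 73000 m³
Unconfined: Δh_u = ΔV/(Sy·A) = 73000/(0.14 × 5.45 × 10^7) = 0.009567 m
Confined: Δh_c = ΔV/(S·A) = 73000/(1.7 × 10^-5 × 5.45 × 10^7) = 78.79 m

Δh_u ≈ 0.00957 m; Δh_c ≈ 78.8 m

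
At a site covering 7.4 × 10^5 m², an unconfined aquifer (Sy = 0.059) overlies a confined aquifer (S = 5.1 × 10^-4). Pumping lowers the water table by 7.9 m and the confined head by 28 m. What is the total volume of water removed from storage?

Unconfined: ΔV_u = Sy × A × Δh_u = 0.059 × 7.4 × 10^5 × 7.9 = 3.449 × 10^5 m³
Confined: ΔV_c = S × A × Δh_c = 5.1 × 10^-4 × 7.4 × 10^5 × 28 = 10570 m³
Total ΔV = 3.449 × 10^5 + 10570 = 3.555 × 10^5 m³

ΔV ≈ 3.55 × 10^5 m³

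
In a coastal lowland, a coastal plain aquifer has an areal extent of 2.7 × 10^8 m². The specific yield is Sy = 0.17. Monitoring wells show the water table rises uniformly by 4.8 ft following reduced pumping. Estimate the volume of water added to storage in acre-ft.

ΔV ≈ 54400 acre-ft

Δh = 4.8 ft = 1.463 m
ΔV = Sy × A × Δh = 0.17 × 2.7 × 10^8 m² × 1.463 m = 6.715 × 10^7 m³
ΔV = 6.715 × 10^7 m³ = 54440 acre-ft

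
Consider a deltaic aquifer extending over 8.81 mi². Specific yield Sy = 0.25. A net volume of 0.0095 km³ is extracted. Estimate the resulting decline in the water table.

Δh ≈ 1.67 m

A = 8.81 mi² = 2.282 × 10^7 m²
ΔV = 0.0095 km³ = 9.5 × 10^6 m³
Δh = ΔV / (Sy × A) = 9.5 × 10^6 m³ / (0.25 × 2.282 × 10^7 m²) = 1.665 m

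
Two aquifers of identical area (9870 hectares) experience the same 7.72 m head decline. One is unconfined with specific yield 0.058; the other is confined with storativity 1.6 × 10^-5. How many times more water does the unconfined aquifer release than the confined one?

ΔV_u / ΔV_c ≈ 3630

A = 9870 hectares = 9.87 × 10^7 m²
Unconfined: ΔV_u = Sy × A × Δh = 0.058 × 9.87 × 10^7 × 7.72 = 4.419 × 10^7 m³
Confined: ΔV_c = S × A × Δh = 1.6 × 10^-5 × 9.87 × 10^7 × 7.72 = 12190 m³
Ratio = ΔV_u / ΔV_c = Sy / S = 0.058 / 1.6 × 10^-5 = 3625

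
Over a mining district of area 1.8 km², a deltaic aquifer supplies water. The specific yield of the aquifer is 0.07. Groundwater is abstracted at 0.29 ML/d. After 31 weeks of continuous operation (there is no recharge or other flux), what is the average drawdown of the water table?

A = 1.8 km² = 1.8 × 10^6 m²
Q = 0.29 ML/d = 290 m³/d
t = 31 weeks = 217 d
ΔV = Q × t = 290 m³/d × 217 d = 62930 m³
Δh = ΔV / (Sy × A) = 62930 / (0.07 × 1.8 × 10^6) = 0.4994 m

Δh ≈ 0.499 m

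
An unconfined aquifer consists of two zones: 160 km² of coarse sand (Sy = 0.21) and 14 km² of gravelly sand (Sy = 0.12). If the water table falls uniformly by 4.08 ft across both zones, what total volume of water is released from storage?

ΔV ≈ 4.39 × 10^7 m³

A₁ = 160 km² = 1.6 × 10^8 m²; A₂ = 14 km² = 1.4 × 10^7 m²
Δh = 4.08 ft = 1.244 m
ΔV₁ = 0.21 × 1.6 × 10^8 × 1.244 = 4.178 × 10^7 m³
ΔV₂ = 0.12 × 1.4 × 10^7 × 1.244 = 2.089 × 10^6 m³
ΔV = ΔV₁ + ΔV₂ = 4.387 × 10^7 m³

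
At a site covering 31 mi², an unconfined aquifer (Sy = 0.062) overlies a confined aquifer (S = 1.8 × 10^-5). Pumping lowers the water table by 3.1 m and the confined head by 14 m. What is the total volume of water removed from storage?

ΔV ≈ 1.55 × 10^7 m³

A = 31 mi² = 8.029 × 10^7 m²
Unconfined: ΔV_u = Sy × A × Δh_u = 0.062 × 8.029 × 10^7 × 3.1 = 1.543 × 10^7 m³
Confined: ΔV_c = S × A × Δh_c = 1.8 × 10^-5 × 8.029 × 10^7 × 14 = 20230 m³
Total ΔV = 1.543 × 10^7 + 20230 = 1.545 × 10^7 m³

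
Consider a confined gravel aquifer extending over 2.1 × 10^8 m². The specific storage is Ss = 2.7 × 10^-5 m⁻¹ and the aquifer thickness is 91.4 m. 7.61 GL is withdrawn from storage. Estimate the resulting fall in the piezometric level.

Δh ≈ 14.7 m

S = Ss × b = 2.7 × 10^-5 m⁻¹ × 91.4 m = 2.468 × 10^-3
ΔV = 7.61 GL = 7.61 × 10^6 m³
Δh = ΔV / (S × A) = 7.61 × 10^6 m³ / (0.002468 × 2.1 × 10^8 m²) = 14.68 m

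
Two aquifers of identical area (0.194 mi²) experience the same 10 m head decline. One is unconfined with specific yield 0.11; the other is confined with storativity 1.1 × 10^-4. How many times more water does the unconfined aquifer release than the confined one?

ΔV_u / ΔV_c ≈ 1000

A = 0.194 mi² = 5.025 × 10^5 m²
Unconfined: ΔV_u = Sy × A × Δh = 0.11 × 5.025 × 10^5 × 10 = 5.527 × 10^5 m³
Confined: ΔV_c = S × A × Δh = 1.1 × 10^-4 × 5.025 × 10^5 × 10 = 552.7 m³
Ratio = ΔV_u / ΔV_c = Sy / S = 0.11 / 1.1 × 10^-4 = 1000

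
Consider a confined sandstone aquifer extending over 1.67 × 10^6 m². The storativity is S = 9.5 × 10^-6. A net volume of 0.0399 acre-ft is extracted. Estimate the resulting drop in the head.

Δh ≈ 3.1 m

ΔV = 0.0399 acre-ft = 49.22 m³
Δh = ΔV / (S × A) = 49.22 m³ / (9.5 × 10^-6 × 1.67 × 10^6 m²) = 3.102 m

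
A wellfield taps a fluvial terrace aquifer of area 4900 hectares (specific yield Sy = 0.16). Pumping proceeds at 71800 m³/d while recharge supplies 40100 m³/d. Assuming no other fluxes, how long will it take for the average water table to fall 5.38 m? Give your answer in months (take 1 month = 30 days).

t ≈ 44.4 months

A = 4900 hectares = 4.9 × 10^7 m²
ΔV = Sy × A × Δh = 0.16 × 4.9 × 10^7 × 5.38 = 4.218 × 10^7 m³
Net withdrawal = 71800 − 40100 = 31700 m³/d
t = ΔV / Q = 4.218 × 10^7 m³ / 31700 m³/d = 1331 d
t = 1331 d ≈ 44.35 months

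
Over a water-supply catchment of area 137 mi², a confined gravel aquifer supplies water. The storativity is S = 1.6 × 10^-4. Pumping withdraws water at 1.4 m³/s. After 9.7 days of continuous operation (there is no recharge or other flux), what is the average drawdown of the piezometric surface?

Δh ≈ 20.7 m

A = 137 mi² = 3.548 × 10^8 m²
Q = 1.4 m³/s = 1.21 × 10^5 m³/d
ΔV = Q × t = 1.21 × 10^5 m³/d × 9.7 d = 1.173 × 10^6 m³
Δh = ΔV / (S × A) = 1.173 × 10^6 / (1.6 × 10^-4 × 3.548 × 10^8) = 20.67 m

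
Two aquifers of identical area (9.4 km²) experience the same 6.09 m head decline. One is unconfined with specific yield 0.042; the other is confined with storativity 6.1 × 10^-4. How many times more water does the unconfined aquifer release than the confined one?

A = 9.4 km² = 9.4 × 10^6 m²
Unconfined: ΔV_u = Sy × A × Δh = 0.042 × 9.4 × 10^6 × 6.09 = 2.404 × 10^6 m³
Confined: ΔV_c = S × A × Δh = 6.1 × 10^-4 × 9.4 × 10^6 × 6.09 = 34920 m³
Ratio = ΔV_u / ΔV_c = Sy / S = 0.042 / 6.1 × 10^-4 = 68.85

ΔV_u / ΔV_c ≈ 68.9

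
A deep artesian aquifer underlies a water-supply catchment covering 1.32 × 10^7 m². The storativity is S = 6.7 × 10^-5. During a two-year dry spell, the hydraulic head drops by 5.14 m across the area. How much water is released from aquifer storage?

ΔV ≈ 4550 m³

ΔV = S × A × Δh = 6.7 × 10^-5 × 1.32 × 10^7 m² × 5.14 m = 4546 m³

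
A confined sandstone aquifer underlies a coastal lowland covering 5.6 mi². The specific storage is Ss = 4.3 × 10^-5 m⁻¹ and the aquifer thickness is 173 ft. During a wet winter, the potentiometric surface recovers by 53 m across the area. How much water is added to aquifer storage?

b = 173 ft = 52.73 m
S = Ss × b = 4.3 × 10^-5 m⁻¹ × 52.73 m = 2.267 × 10^-3
A = 5.6 mi² = 1.45 × 10^7 m²
ΔV = S × A × Δh = 0.002267 × 1.45 × 10^7 m² × 53 m = 1.743 × 10^6 m³

ΔV ≈ 1.74 × 10^6 m³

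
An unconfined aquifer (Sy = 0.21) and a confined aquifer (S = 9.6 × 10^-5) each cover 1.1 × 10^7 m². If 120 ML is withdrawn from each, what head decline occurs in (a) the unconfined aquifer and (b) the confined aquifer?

Δh_u ≈ 0.0519 m; Δh_c ≈ 114 m

ΔV = 120 ML = 1.2 × 10^5 m³
Unconfined: Δh_u = ΔV/(Sy·A) = 1.2 × 10^5/(0.21 × 1.1 × 10^7) = 0.05195 m
Confined: Δh_c = ΔV/(S·A) = 1.2 × 10^5/(9.6 × 10^-5 × 1.1 × 10^7) = 113.6 m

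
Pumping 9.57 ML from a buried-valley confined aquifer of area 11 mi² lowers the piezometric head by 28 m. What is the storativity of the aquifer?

A = 11 mi² = 2.849 × 10^7 m²
ΔV = 9.57 ML = 9570 m³
S = ΔV / (A × Δh) = 9570 m³ / (2.849 × 10^7 m² × 28 m) = 1.2 × 10^-5

S ≈ 1.2 × 10^-5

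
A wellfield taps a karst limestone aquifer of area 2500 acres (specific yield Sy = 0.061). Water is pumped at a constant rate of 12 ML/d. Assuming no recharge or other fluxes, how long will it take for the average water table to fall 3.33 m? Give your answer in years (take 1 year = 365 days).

A = 2500 acres = 1.012 × 10^7 m²
ΔV = Sy × A × Δh = 0.061 × 1.012 × 10^7 × 3.33 = 2.055 × 10^6 m³
Q = 12 ML/d = 12000 m³/d
t = ΔV / Q = 2.055 × 10^6 m³ / 12000 m³/d = 171.3 d
t = 171.3 d ≈ 0.4692 years

t ≈ 0.469 years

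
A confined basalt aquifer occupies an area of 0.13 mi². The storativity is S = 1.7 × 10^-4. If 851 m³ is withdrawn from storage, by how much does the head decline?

Δh ≈ 14.9 m

A = 0.13 mi² = 3.367 × 10^5 m²
Δh = ΔV / (S × A) = 851 m³ / (1.7 × 10^-4 × 3.367 × 10^5 m²) = 14.87 m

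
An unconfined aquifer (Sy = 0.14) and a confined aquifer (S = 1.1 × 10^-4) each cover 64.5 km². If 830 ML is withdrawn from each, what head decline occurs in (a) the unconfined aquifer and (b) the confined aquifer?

A = 64.5 km² = 6.45 × 10^7 m²
ΔV = 830 ML = 8.3 × 10^5 m³
Unconfined: Δh_u = ΔV/(Sy·A) = 8.3 × 10^5/(0.14 × 6.45 × 10^7) = 0.09192 m
Confined: Δh_c = ΔV/(S·A) = 8.3 × 10^5/(1.1 × 10^-4 × 6.45 × 10^7) = 117 m

Δh_u ≈ 0.0919 m; Δh_c ≈ 117 m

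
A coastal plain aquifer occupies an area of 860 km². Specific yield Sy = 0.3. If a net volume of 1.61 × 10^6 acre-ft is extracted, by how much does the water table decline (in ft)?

A = 860 km² = 8.6 × 10^8 m²
ΔV = 1.61 × 10^6 acre-ft = 1.986 × 10^9 m³
Δh = ΔV / (Sy × A) = 1.986 × 10^9 m³ / (0.3 × 8.6 × 10^8 m²) = 7.697 m
Δh = 7.697 m = 25.25 ft

Δh ≈ 25.3 ft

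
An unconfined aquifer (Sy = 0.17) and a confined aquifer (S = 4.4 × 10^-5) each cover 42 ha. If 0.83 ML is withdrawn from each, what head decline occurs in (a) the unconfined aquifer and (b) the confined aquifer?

A = 42 ha = 4.2 × 10^5 m²
ΔV = 0.83 ML = 830 m³
Unconfined: Δh_u = ΔV/(Sy·A) = 830/(0.17 × 4.2 × 10^5) = 0.01162 m
Confined: Δh_c = ΔV/(S·A) = 830/(4.4 × 10^-5 × 4.2 × 10^5) = 44.91 m

Δh_u ≈ 0.0116 m; Δh_c ≈ 44.9 m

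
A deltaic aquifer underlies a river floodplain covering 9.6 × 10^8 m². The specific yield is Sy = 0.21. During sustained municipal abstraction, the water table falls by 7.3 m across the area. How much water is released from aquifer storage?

ΔV ≈ 1.47 × 10^9 m³

ΔV = Sy × A × Δh = 0.21 × 9.6 × 10^8 m² × 7.3 m = 1.472 × 10^9 m³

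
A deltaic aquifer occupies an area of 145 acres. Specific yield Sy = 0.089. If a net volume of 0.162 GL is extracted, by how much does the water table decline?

Δh ≈ 3.1 m

A = 145 acres = 5.868 × 10^5 m²
ΔV = 0.162 GL = 1.62 × 10^5 m³
Δh = ΔV / (Sy × A) = 1.62 × 10^5 m³ / (0.089 × 5.868 × 10^5 m²) = 3.102 m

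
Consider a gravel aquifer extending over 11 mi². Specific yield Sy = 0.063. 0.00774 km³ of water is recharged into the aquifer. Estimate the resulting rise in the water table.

A = 11 mi² = 2.849 × 10^7 m²
ΔV = 0.00774 km³ = 7.74 × 10^6 m³
Δh = ΔV / (Sy × A) = 7.74 × 10^6 m³ / (0.063 × 2.849 × 10^7 m²) = 4.312 m

Δh ≈ 4.31 m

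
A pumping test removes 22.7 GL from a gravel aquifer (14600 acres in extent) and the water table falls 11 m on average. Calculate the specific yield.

Sy ≈ 0.035

A = 14600 acres = 5.908 × 10^7 m²
ΔV = 22.7 GL = 2.27 × 10^7 m³
Sy = ΔV / (A × Δh) = 2.27 × 10^7 m³ / (5.908 × 10^7 m² × 11 m) = 0.03493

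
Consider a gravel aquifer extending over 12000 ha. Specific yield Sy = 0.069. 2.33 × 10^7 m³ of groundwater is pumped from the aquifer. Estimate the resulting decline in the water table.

A = 12000 ha = 1.2 × 10^8 m²
Δh = ΔV / (Sy × A) = 2.33 × 10^7 m³ / (0.069 × 1.2 × 10^8 m²) = 2.814 m

Δh ≈ 2.81 m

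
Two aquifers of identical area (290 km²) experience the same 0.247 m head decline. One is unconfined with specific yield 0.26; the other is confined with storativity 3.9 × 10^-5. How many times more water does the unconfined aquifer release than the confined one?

A = 290 km² = 2.9 × 10^8 m²
Unconfined: ΔV_u = Sy × A × Δh = 0.26 × 2.9 × 10^8 × 0.247 = 1.862 × 10^7 m³
Confined: ΔV_c = S × A × Δh = 3.9 × 10^-5 × 2.9 × 10^8 × 0.247 = 2794 m³
Ratio = ΔV_u / ΔV_c = Sy / S = 0.26 / 3.9 × 10^-5 = 6667

ΔV_u / ΔV_c ≈ 6670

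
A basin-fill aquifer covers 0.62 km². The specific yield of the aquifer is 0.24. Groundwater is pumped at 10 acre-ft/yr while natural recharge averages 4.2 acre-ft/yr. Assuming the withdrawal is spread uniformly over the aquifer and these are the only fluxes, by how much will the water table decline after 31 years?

A = 0.62 km² = 6.2 × 10^5 m²
Net abstraction = 10 − 4.2 = 5.8 acre-ft/yr
Q_net = 5.8 acre-ft/yr = 19.6 m³/d
t = 31 years = 11320 d
ΔV = Q × t = 19.6 m³/d × 11320 d = 2.218 × 10^5 m³
Δh = ΔV / (Sy × A) = 2.218 × 10^5 / (0.24 × 6.2 × 10^5) = 1.49 m

Δh ≈ 1.49 m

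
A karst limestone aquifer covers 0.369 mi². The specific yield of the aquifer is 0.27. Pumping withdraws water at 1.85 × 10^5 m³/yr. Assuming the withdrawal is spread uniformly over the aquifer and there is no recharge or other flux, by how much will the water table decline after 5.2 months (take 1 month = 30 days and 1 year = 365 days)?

A = 0.369 mi² = 9.557 × 10^5 m²
Q = 1.85 × 10^5 m³/yr = 506.8 m³/d
t = 5.2 months = 156 d
ΔV = Q × t = 506.8 m³/d × 156 d = 79070 m³
Δh = ΔV / (Sy × A) = 79070 / (0.27 × 9.557 × 10^5) = 0.3064 m

Δh ≈ 0.306 m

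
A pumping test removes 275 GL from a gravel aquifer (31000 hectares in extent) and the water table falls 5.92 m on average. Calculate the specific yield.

Sy ≈ 0.15

A = 31000 hectares = 3.1 × 10^8 m²
ΔV = 275 GL = 2.75 × 10^8 m³
Sy = ΔV / (A × Δh) = 2.75 × 10^8 m³ / (3.1 × 10^8 m² × 5.92 m) = 0.1498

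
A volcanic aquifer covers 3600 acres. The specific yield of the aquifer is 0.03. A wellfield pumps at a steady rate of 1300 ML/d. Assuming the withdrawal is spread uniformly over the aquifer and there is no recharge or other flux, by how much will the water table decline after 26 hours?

A = 3600 acres = 1.457 × 10^7 m²
Q = 1300 ML/d = 1.3 × 10^6 m³/d
t = 26 hours = 1.083 d
ΔV = Q × t = 1.3 × 10^6 m³/d × 1.083 d = 1.408 × 10^6 m³
Δh = ΔV / (Sy × A) = 1.408 × 10^6 / (0.03 × 1.457 × 10^7) = 3.222 m

Δh ≈ 3.22 m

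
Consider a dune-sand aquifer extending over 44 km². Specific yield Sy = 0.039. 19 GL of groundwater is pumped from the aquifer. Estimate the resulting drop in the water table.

Δh ≈ 11.1 m

A = 44 km² = 4.4 × 10^7 m²
ΔV = 19 GL = 1.9 × 10^7 m³
Δh = ΔV / (Sy × A) = 1.9 × 10^7 m³ / (0.039 × 4.4 × 10^7 m²) = 11.07 m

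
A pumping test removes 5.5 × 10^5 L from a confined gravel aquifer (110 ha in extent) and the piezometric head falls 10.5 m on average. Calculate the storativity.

S ≈ 4.8 × 10^-5

A = 110 ha = 1.1 × 10^6 m²
ΔV = 5.5 × 10^5 L = 550 m³
S = ΔV / (A × Δh) = 550 m³ / (1.1 × 10^6 m² × 10.5 m) = 4.762 × 10^-5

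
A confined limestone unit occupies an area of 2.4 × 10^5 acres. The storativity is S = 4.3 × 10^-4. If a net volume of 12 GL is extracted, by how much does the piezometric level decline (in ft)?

Δh ≈ 94.3 ft

A = 2.4 × 10^5 acres = 9.712 × 10^8 m²
ΔV = 12 GL = 1.2 × 10^7 m³
Δh = ΔV / (S × A) = 1.2 × 10^7 m³ / (4.3 × 10^-4 × 9.712 × 10^8 m²) = 28.73 m
Δh = 28.73 m = 94.27 ft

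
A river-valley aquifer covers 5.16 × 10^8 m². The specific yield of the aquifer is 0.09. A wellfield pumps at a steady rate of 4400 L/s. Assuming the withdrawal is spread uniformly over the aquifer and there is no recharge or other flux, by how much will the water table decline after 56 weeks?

Q = 4400 L/s = 3.802 × 10^5 m³/d
t = 56 weeks = 392 d
ΔV = Q × t = 3.802 × 10^5 m³/d × 392 d = 1.49 × 10^8 m³
Δh = ΔV / (Sy × A) = 1.49 × 10^8 / (0.09 × 5.16 × 10^8) = 3.209 m

Δh ≈ 3.21 m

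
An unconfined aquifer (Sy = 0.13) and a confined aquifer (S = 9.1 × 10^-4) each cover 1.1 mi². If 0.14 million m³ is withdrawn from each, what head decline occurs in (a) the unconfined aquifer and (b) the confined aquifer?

A = 1.1 mi² = 2.849 × 10^6 m²
ΔV = 0.14 million m³ = 1.4 × 10^5 m³
Unconfined: Δh_u = ΔV/(Sy·A) = 1.4 × 10^5/(0.13 × 2.849 × 10^6) = 0.378 m
Confined: Δh_c = ΔV/(S·A) = 1.4 × 10^5/(9.1 × 10^-4 × 2.849 × 10^6) = 54 m

Δh_u ≈ 0.378 m; Δh_c ≈ 54 m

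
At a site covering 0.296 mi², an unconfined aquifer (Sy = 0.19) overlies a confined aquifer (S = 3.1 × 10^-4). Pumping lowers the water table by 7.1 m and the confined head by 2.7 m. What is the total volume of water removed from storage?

A = 0.296 mi² = 7.666 × 10^5 m²
Unconfined: ΔV_u = Sy × A × Δh_u = 0.19 × 7.666 × 10^5 × 7.1 = 1.034 × 10^6 m³
Confined: ΔV_c = S × A × Δh_c = 3.1 × 10^-4 × 7.666 × 10^5 × 2.7 = 641.7 m³
Total ΔV = 1.034 × 10^6 + 641.7 = 1.035 × 10^6 m³

ΔV ≈ 1.03 × 10^6 m³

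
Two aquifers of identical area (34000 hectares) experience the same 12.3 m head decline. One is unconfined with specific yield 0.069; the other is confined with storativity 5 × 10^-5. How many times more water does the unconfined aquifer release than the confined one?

ΔV_u / ΔV_c ≈ 1380

A = 34000 hectares = 3.4 × 10^8 m²
Unconfined: ΔV_u = Sy × A × Δh = 0.069 × 3.4 × 10^8 × 12.3 = 2.886 × 10^8 m³
Confined: ΔV_c = S × A × Δh = 5 × 10^-5 × 3.4 × 10^8 × 12.3 = 2.091 × 10^5 m³
Ratio = ΔV_u / ΔV_c = Sy / S = 0.069 / 5 × 10^-5 = 1380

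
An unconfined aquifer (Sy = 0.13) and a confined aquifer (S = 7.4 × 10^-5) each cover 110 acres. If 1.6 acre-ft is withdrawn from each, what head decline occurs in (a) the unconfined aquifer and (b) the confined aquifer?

A = 110 acres = 4.452 × 10^5 m²
ΔV = 1.6 acre-ft = 1974 m³
Unconfined: Δh_u = ΔV/(Sy·A) = 1974/(0.13 × 4.452 × 10^5) = 0.0341 m
Confined: Δh_c = ΔV/(S·A) = 1974/(7.4 × 10^-5 × 4.452 × 10^5) = 59.91 m

Δh_u ≈ 0.0341 m; Δh_c ≈ 59.9 m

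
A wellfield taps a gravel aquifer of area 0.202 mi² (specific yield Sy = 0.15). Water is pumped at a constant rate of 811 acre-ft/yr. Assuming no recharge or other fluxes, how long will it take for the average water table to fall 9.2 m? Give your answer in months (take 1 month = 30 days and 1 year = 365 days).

A = 0.202 mi² = 5.232 × 10^5 m²
ΔV = Sy × A × Δh = 0.15 × 5.232 × 10^5 × 9.2 = 7.22 × 10^5 m³
Q = 811 acre-ft/yr = 2741 m³/d
t = ΔV / Q = 7.22 × 10^5 m³ / 2741 m³/d = 263.4 d
t = 263.4 d ≈ 8.781 months

t ≈ 8.78 months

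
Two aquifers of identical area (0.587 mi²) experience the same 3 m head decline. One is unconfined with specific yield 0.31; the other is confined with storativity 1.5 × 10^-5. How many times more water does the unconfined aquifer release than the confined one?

A = 0.587 mi² = 1.52 × 10^6 m²
Unconfined: ΔV_u = Sy × A × Δh = 0.31 × 1.52 × 10^6 × 3 = 1.414 × 10^6 m³
Confined: ΔV_c = S × A × Δh = 1.5 × 10^-5 × 1.52 × 10^6 × 3 = 68.41 m³
Ratio = ΔV_u / ΔV_c = Sy / S = 0.31 / 1.5 × 10^-5 = 20670

ΔV_u / ΔV_c ≈ 20700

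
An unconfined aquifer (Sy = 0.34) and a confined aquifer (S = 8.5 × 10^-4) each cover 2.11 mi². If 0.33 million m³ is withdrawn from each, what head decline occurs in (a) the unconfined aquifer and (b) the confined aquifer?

Δh_u ≈ 0.178 m; Δh_c ≈ 71 m

A = 2.11 mi² = 5.465 × 10^6 m²
ΔV = 0.33 million m³ = 3.3 × 10^5 m³
Unconfined: Δh_u = ΔV/(Sy·A) = 3.3 × 10^5/(0.34 × 5.465 × 10^6) = 0.1776 m
Confined: Δh_c = ΔV/(S·A) = 3.3 × 10^5/(8.5 × 10^-4 × 5.465 × 10^6) = 71.04 m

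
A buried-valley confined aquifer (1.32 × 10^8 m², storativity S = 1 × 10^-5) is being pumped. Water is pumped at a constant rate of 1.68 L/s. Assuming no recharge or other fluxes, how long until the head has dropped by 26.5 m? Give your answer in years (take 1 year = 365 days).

ΔV = S × A × Δh = 1 × 10^-5 × 1.32 × 10^8 × 26.5 = 34980 m³
Q = 1.68 L/s = 145.2 m³/d
t = ΔV / Q = 34980 m³ / 145.2 m³/d = 241 d
t = 241 d ≈ 0.6602 years

t ≈ 0.66 years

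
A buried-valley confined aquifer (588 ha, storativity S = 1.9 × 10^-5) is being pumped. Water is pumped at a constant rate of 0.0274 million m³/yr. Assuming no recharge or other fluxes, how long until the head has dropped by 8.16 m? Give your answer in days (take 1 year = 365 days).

t ≈ 12.1 days

A = 588 ha = 5.88 × 10^6 m²
ΔV = S × A × Δh = 1.9 × 10^-5 × 5.88 × 10^6 × 8.16 = 911.6 m³
Q = 0.0274 million m³/yr = 75.07 m³/d
t = ΔV / Q = 911.6 m³ / 75.07 m³/d = 12.14 d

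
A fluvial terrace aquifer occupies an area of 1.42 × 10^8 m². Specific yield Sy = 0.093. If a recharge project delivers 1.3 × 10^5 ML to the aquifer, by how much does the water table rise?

ΔV = 1.3 × 10^5 ML = 1.3 × 10^8 m³
Δh = ΔV / (Sy × A) = 1.3 × 10^8 m³ / (0.093 × 1.42 × 10^8 m²) = 9.844 m

Δh ≈ 9.84 m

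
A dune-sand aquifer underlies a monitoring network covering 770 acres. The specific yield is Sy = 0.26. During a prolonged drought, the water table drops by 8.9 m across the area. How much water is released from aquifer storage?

A = 770 acres = 3.116 × 10^6 m²
ΔV = Sy × A × Δh = 0.26 × 3.116 × 10^6 m² × 8.9 m = 7.211 × 10^6 m³

ΔV ≈ 7.21 × 10^6 m³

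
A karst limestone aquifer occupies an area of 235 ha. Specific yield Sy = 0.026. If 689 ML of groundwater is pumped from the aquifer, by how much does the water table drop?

Δh ≈ 11.3 m

A = 235 ha = 2.35 × 10^6 m²
ΔV = 689 ML = 6.89 × 10^5 m³
Δh = ΔV / (Sy × A) = 6.89 × 10^5 m³ / (0.026 × 2.35 × 10^6 m²) = 11.28 m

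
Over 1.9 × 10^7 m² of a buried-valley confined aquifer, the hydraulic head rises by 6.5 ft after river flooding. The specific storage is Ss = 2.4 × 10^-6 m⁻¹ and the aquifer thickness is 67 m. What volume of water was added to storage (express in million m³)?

S = Ss × b = 2.4 × 10^-6 m⁻¹ × 67 m = 1.608 × 10^-4
Δh = 6.5 ft = 1.981 m
ΔV = S × A × Δh = 1.608 × 10^-4 × 1.9 × 10^7 m² × 1.981 m = 6053 m³
ΔV = 6053 m³ = 0.006053 million m³

ΔV ≈ 0.00605 million m³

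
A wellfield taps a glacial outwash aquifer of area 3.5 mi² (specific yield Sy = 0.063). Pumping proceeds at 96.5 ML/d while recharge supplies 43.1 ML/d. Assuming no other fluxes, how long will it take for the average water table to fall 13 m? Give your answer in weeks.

A = 3.5 mi² = 9.065 × 10^6 m²
ΔV = Sy × A × Δh = 0.063 × 9.065 × 10^6 × 13 = 7.424 × 10^6 m³
Net withdrawal = 96.5 − 43.1 = 53.4 ML/d = 53400 m³/d
t = ΔV / Q = 7.424 × 10^6 m³ / 53400 m³/d = 139 d
t = 139 d ≈ 19.86 weeks

t ≈ 19.9 weeks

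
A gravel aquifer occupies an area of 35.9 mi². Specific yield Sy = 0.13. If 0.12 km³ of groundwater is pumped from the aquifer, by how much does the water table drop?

Δh ≈ 9.93 m

A = 35.9 mi² = 9.298 × 10^7 m²
ΔV = 0.12 km³ = 1.2 × 10^8 m³
Δh = ΔV / (Sy × A) = 1.2 × 10^8 m³ / (0.13 × 9.298 × 10^7 m²) = 9.928 m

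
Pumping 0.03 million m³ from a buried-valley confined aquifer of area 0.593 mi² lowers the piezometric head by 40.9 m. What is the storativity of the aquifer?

A = 0.593 mi² = 1.536 × 10^6 m²
ΔV = 0.03 million m³ = 30000 m³
S = ΔV / (A × Δh) = 30000 m³ / (1.536 × 10^6 m² × 40.9 m) = 4.776 × 10^-4

S ≈ 4.8 × 10^-4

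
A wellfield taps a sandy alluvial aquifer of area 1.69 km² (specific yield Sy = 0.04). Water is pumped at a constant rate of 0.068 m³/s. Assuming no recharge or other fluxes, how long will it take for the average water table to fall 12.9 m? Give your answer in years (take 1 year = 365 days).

A = 1.69 km² = 1.69 × 10^6 m²
ΔV = Sy × A × Δh = 0.04 × 1.69 × 10^6 × 12.9 = 8.72 × 10^5 m³
Q = 0.068 m³/s = 5875 m³/d
t = ΔV / Q = 8.72 × 10^5 m³ / 5875 m³/d = 148.4 d
t = 148.4 d ≈ 0.4067 years

t ≈ 0.407 years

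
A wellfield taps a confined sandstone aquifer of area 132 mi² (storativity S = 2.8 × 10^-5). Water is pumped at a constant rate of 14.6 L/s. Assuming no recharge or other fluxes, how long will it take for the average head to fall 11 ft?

t ≈ 25.4 days

A = 132 mi² = 3.419 × 10^8 m²
Δh = 11 ft = 3.353 m
ΔV = S × A × Δh = 2.8 × 10^-5 × 3.419 × 10^8 × 3.353 = 32100 m³
Q = 14.6 L/s = 1261 m³/d
t = ΔV / Q = 32100 m³ / 1261 m³/d = 25.44 d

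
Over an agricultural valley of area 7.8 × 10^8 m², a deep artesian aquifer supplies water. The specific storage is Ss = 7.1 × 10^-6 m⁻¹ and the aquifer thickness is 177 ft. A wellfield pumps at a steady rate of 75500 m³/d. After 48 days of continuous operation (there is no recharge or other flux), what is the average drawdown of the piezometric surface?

b = 177 ft = 53.95 m
S = Ss × b = 7.1 × 10^-6 m⁻¹ × 53.95 m = 3.83 × 10^-4
ΔV = Q × t = 75500 m³/d × 48 d = 3.624 × 10^6 m³
Δh = ΔV / (S × A) = 3.624 × 10^6 / (3.83 × 10^-4 × 7.8 × 10^8) = 12.13 m

Δh ≈ 12.1 m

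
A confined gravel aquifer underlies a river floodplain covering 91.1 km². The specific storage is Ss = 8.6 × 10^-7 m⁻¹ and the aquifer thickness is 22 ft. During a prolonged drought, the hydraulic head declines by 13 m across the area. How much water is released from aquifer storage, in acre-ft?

ΔV ≈ 5.54 acre-ft

b = 22 ft = 6.706 m
S = Ss × b = 8.6 × 10^-7 m⁻¹ × 6.706 m = 5.767 × 10^-6
A = 91.1 km² = 9.11 × 10^7 m²
ΔV = S × A × Δh = 5.767 × 10^-6 × 9.11 × 10^7 m² × 13 m = 6830 m³
ΔV = 6830 m³ = 5.537 acre-ft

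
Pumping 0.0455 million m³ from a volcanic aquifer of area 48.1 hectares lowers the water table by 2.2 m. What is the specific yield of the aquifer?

Sy ≈ 0.043

A = 48.1 hectares = 4.81 × 10^5 m²
ΔV = 0.0455 million m³ = 45500 m³
Sy = ΔV / (A × Δh) = 45500 m³ / (4.81 × 10^5 m² × 2.2 m) = 0.043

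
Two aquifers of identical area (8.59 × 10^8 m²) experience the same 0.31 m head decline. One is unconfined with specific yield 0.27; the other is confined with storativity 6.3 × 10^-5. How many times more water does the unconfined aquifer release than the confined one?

Unconfined: ΔV_u = Sy × A × Δh = 0.27 × 8.59 × 10^8 × 0.31 = 7.19 × 10^7 m³
Confined: ΔV_c = S × A × Δh = 6.3 × 10^-5 × 8.59 × 10^8 × 0.31 = 16780 m³
Ratio = ΔV_u / ΔV_c = Sy / S = 0.27 / 6.3 × 10^-5 = 4286

ΔV_u / ΔV_c ≈ 4290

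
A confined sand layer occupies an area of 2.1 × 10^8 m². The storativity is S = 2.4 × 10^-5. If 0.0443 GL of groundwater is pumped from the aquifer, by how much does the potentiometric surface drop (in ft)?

Δh ≈ 28.8 ft

ΔV = 0.0443 GL = 44300 m³
Δh = ΔV / (S × A) = 44300 m³ / (2.4 × 10^-5 × 2.1 × 10^8 m²) = 8.79 m
Δh = 8.79 m = 28.84 ft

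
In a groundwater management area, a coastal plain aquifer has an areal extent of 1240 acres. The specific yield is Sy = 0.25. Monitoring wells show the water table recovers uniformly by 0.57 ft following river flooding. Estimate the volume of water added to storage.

ΔV ≈ 2.18 × 10^5 m³

A = 1240 acres = 5.018 × 10^6 m²
Δh = 0.57 ft = 0.1737 m
ΔV = Sy × A × Δh = 0.25 × 5.018 × 10^6 m² × 0.1737 m = 2.18 × 10^5 m³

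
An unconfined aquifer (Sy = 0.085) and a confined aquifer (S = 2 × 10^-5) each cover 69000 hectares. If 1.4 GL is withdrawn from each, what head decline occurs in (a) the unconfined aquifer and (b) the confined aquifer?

Δh_u ≈ 0.0239 m; Δh_c ≈ 101 m

A = 69000 hectares = 6.9 × 10^8 m²
ΔV = 1.4 GL = 1.4 × 10^6 m³
Unconfined: Δh_u = ΔV/(Sy·A) = 1.4 × 10^6/(0.085 × 6.9 × 10^8) = 0.02387 m
Confined: Δh_c = ΔV/(S·A) = 1.4 × 10^6/(2 × 10^-5 × 6.9 × 10^8) = 101.4 m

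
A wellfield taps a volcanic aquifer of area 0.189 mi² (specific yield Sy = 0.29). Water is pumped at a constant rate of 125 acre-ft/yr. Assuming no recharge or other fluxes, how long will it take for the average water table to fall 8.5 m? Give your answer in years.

A = 0.189 mi² = 4.895 × 10^5 m²
ΔV = Sy × A × Δh = 0.29 × 4.895 × 10^5 × 8.5 = 1.207 × 10^6 m³
Q = 125 acre-ft/yr = 422.4 m³/d
t = ΔV / Q = 1.207 × 10^6 m³ / 422.4 m³/d = 2856 d
t = 2856 d ≈ 7.826 years

t ≈ 7.83 years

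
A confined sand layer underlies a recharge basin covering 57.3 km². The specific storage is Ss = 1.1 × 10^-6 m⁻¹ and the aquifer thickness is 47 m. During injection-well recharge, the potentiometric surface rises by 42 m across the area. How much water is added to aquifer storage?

S = Ss × b = 1.1 × 10^-6 m⁻¹ × 47 m = 5.17 × 10^-5
A = 57.3 km² = 5.73 × 10^7 m²
ΔV = S × A × Δh = 5.17 × 10^-5 × 5.73 × 10^7 m² × 42 m = 1.244 × 10^5 m³

ΔV ≈ 1.24 × 10^5 m³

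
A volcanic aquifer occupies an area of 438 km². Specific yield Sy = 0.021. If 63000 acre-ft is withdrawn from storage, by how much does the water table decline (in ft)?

Δh ≈ 27.7 ft

A = 438 km² = 4.38 × 10^8 m²
ΔV = 63000 acre-ft = 7.771 × 10^7 m³
Δh = ΔV / (Sy × A) = 7.771 × 10^7 m³ / (0.021 × 4.38 × 10^8 m²) = 8.449 m
Δh = 8.449 m = 27.72 ft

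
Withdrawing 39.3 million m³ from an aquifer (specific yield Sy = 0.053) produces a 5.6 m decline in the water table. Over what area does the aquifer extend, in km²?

ΔV = 39.3 million m³ = 3.93 × 10^7 m³
A = ΔV / (Sy × Δh) = 3.93 × 10^7 / (0.053 × 5.6) = 1.324 × 10^8 m²
A = 1.324 × 10^8 m² = 132.4 km²

A ≈ 132 km²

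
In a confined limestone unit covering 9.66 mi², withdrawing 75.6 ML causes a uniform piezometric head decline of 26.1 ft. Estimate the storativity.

A = 9.66 mi² = 2.502 × 10^7 m²
Δh = 26.1 ft = 7.955 m
ΔV = 75.6 ML = 75600 m³
S = ΔV / (A × Δh) = 75600 m³ / (2.502 × 10^7 m² × 7.955 m) = 3.798 × 10^-4

S ≈ 3.8 × 10^-4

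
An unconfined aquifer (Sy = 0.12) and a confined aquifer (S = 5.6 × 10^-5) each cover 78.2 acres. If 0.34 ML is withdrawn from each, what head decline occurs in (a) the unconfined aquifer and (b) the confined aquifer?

A = 78.2 acres = 3.165 × 10^5 m²
ΔV = 0.34 ML = 340 m³
Unconfined: Δh_u = ΔV/(Sy·A) = 340/(0.12 × 3.165 × 10^5) = 0.008953 m
Confined: Δh_c = ΔV/(S·A) = 340/(5.6 × 10^-5 × 3.165 × 10^5) = 19.19 m

Δh_u ≈ 0.00895 m; Δh_c ≈ 19.2 m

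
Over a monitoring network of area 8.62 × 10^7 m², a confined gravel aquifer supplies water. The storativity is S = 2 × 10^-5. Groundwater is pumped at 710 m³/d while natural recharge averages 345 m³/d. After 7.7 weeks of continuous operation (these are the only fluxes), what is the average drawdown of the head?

Δh ≈ 11.4 m

Net abstraction = 710 − 345 = 365 m³/d
t = 7.7 weeks = 53.9 d
ΔV = Q × t = 365 m³/d × 53.9 d = 19670 m³
Δh = ΔV / (S × A) = 19670 / (2 × 10^-5 × 8.62 × 10^7) = 11.41 m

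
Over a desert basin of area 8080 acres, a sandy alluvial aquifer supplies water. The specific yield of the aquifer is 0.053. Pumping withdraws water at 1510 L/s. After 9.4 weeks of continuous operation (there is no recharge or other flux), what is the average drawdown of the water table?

A = 8080 acres = 3.27 × 10^7 m²
Q = 1510 L/s = 1.305 × 10^5 m³/d
t = 9.4 weeks = 65.8 d
ΔV = Q × t = 1.305 × 10^5 m³/d × 65.8 d = 8.585 × 10^6 m³
Δh = ΔV / (Sy × A) = 8.585 × 10^6 / (0.053 × 3.27 × 10^7) = 4.953 m

Δh ≈ 4.95 m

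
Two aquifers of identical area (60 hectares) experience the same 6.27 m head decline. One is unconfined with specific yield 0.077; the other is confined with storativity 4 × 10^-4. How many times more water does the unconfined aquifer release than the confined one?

A = 60 hectares = 6 × 10^5 m²
Unconfined: ΔV_u = Sy × A × Δh = 0.077 × 6 × 10^5 × 6.27 = 2.897 × 10^5 m³
Confined: ΔV_c = S × A × Δh = 4 × 10^-4 × 6 × 10^5 × 6.27 = 1505 m³
Ratio = ΔV_u / ΔV_c = Sy / S = 0.077 / 4 × 10^-4 = 192.5

ΔV_u / ΔV_c ≈ 192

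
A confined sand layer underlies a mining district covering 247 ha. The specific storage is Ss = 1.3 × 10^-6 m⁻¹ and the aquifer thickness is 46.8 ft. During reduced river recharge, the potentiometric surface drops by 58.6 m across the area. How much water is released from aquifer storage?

b = 46.8 ft = 14.26 m
S = Ss × b = 1.3 × 10^-6 m⁻¹ × 14.26 m = 1.854 × 10^-5
A = 247 ha = 2.47 × 10^6 m²
ΔV = S × A × Δh = 1.854 × 10^-5 × 2.47 × 10^6 m² × 58.6 m = 2684 m³

ΔV ≈ 2680 m³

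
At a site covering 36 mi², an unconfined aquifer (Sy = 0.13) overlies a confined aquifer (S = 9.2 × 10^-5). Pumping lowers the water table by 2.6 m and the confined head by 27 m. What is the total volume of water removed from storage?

A = 36 mi² = 9.324 × 10^7 m²
Unconfined: ΔV_u = Sy × A × Δh_u = 0.13 × 9.324 × 10^7 × 2.6 = 3.151 × 10^7 m³
Confined: ΔV_c = S × A × Δh_c = 9.2 × 10^-5 × 9.324 × 10^7 × 27 = 2.316 × 10^5 m³
Total ΔV = 3.151 × 10^7 + 2.316 × 10^5 = 3.175 × 10^7 m³

ΔV ≈ 3.17 × 10^7 m³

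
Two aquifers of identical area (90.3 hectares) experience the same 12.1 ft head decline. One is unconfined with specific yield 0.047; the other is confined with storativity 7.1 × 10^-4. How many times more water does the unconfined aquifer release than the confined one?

A = 90.3 hectares = 9.03 × 10^5 m²
Δh = 12.1 ft = 3.688 m
Unconfined: ΔV_u = Sy × A × Δh = 0.047 × 9.03 × 10^5 × 3.688 = 1.565 × 10^5 m³
Confined: ΔV_c = S × A × Δh = 7.1 × 10^-4 × 9.03 × 10^5 × 3.688 = 2365 m³
Ratio = ΔV_u / ΔV_c = Sy / S = 0.047 / 7.1 × 10^-4 = 66.2

ΔV_u / ΔV_c ≈ 66.2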